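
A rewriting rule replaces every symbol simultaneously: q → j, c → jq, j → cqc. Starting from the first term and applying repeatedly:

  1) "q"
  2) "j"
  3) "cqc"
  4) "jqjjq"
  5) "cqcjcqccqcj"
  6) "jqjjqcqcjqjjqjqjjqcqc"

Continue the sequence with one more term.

Applying the rule to each of the 21 symbols of jqjjqcqcjqjjqjqjjqcqc gives the pieces cqc j cqc cqc j jq j jq cqc j cqc cqc j cqc j cqc cqc j jq j jq, which concatenate to the answer.

cqcjcqccqcjjqjjqcqcjcqccqcjcqcjcqccqcjjqjjq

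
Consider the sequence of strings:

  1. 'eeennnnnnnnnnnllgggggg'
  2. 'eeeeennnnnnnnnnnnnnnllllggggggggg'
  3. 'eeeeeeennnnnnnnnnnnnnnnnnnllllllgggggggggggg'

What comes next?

eeeeeeeeennnnnnnnnnnnnnnnnnnnnnnllllllllggggggggggggggg

Term n consists of 2n-1 e's, followed by 4n+3 n's, followed by 2n-2 l's, followed by 3n g's, where the shown terms are n = 2, 3, 4.
At n = 5 the blocks have lengths 9, 23, 8, 15.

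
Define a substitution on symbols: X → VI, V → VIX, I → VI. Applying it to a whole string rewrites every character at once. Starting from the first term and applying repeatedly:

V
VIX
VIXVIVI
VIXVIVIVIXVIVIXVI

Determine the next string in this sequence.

VIXVIVIVIXVIVIXVIVIXVIVIVIXVIVIXVIVIVIXVI

Replace each of the 17 characters of VIXVIVIVIXVIVIXVI in place — VIX VI VI VIX VI VIX VI VIX VI VI VIX VI VIX VI VI VIX VI — and concatenate.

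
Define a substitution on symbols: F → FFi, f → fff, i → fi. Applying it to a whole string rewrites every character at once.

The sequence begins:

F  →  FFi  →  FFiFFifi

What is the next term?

Rewriting each symbol of FFiFFifi: F→FFi, F→FFi, i→fi, F→FFi, F→FFi, i→fi, f→fff, i→fi, which concatenates to FFi FFi fi FFi FFi fi fff fi.

FFiFFifiFFiFFififfffi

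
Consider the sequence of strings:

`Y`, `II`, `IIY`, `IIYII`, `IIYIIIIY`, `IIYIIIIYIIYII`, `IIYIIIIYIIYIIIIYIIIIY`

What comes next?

Each term (from the third on) is the previous term followed by the one before it: term 3 = II·Y = IIY.
Continuing: IIYIIIIYIIYIIIIYIIIIY · IIYIIIIYIIYII gives term 8.

IIYIIIIYIIYIIIIYIIIIYIIYIIIIYIIYII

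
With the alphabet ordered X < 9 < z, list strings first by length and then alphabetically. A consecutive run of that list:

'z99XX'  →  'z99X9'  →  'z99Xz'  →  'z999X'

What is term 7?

Advancing 3 positions from z999X through z999X → z9999 → z999z reaches term 7.

z99zX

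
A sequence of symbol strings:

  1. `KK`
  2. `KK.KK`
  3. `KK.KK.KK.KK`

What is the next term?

Every step duplicates the string with '.' between the halves.
So the next term is two copies of KK.KK.KK.KK with '.' between the halves.

KK.KK.KK.KK.KK.KK.KK.KK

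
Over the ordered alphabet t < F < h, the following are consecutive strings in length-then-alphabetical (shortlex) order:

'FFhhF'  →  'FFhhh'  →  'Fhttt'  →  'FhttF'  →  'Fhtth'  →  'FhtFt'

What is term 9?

Fhtht

Advancing 3 positions from FhtFt through FhtFt → FhtFF → FhtFh reaches term 9.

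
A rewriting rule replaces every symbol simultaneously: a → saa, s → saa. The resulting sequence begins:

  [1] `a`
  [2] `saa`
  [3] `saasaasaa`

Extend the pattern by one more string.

Apply φ to saasaasaa symbol by symbol: s→saa, a→saa, a→saa, s→saa, a→saa, a→saa, s→saa, a→saa, a→saa; joined: saa saa saa saa saa saa saa saa saa.

saasaasaasaasaasaasaasaasaa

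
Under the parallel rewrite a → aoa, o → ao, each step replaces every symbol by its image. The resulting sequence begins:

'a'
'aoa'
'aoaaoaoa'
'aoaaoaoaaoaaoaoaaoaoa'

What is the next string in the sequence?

φ(aoaaoaoaaoaaoaoaaoaoa) expands symbol-by-symbol to aoa ao aoa aoa ao aoa ao aoa aoa ao aoa aoa ao aoa ao aoa aoa ao aoa ao aoa; joining the 21 pieces gives the next term.

aoaaoaoaaoaaoaoaaoaoaaoaaoaoaaoaaoaoaaoaoaaoaaoaoaaoaoa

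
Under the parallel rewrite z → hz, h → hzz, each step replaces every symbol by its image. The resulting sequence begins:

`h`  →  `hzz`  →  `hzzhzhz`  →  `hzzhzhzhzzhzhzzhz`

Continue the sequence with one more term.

hzzhzhzhzzhzhzzhzhzzhzhzhzzhzhzzhzhzhzzhz

Replace each of the 17 characters of hzzhzhzhzzhzhzzhz in place — hzz hz hz hzz hz hzz hz hzz hz hz hzz hz hzz hz hz hzz hz — and concatenate.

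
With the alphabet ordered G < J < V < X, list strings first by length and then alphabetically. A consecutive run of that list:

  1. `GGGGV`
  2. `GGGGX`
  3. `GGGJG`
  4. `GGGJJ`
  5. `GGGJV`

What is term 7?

Continuing the enumeration 2 steps past GGGJV: GGGJV → GGGJX → (answer).

GGGVG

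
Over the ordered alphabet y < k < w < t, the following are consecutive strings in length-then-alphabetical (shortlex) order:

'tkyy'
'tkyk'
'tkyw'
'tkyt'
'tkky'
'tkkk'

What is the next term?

tkkw

Treat tkkk as a base-4 numeral over the given alphabet and add one, carrying through any trailing t's.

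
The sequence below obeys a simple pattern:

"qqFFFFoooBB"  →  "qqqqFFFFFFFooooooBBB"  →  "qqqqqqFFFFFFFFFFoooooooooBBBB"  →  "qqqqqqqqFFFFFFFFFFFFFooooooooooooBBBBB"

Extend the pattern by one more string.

qqqqqqqqqqFFFFFFFFFFFFFFFFoooooooooooooooBBBBBB

Term n consists of 2n q's, followed by 3n+1 F's, followed by 3n o's, followed by n+1 B's (n = 1, 2, …).
At n = 5 the blocks have lengths 10, 16, 15, 6.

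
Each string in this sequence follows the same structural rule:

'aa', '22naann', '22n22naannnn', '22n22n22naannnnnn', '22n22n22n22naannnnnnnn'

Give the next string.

22n22n22n22n22naannnnnnnnnn

s(k+1) = 22n·s(k)·nn, so each term gains 22n as a prefix and nn as a suffix.
So the next term is 22n·22n22n22n22naannnnnnnn·nn.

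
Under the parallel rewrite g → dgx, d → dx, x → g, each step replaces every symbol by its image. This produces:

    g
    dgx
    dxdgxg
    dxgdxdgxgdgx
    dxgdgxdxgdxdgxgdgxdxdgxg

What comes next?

Replace each of the 24 characters of dxgdgxdxgdxdgxgdgxdxdgxg in place — dx g dgx dx dgx g dx g dgx dx g dx dgx g dgx dx dgx g dx g dx dgx g dgx — and concatenate.

dxgdgxdxdgxgdxgdgxdxgdxdgxgdgxdxdgxgdxgdxdgxgdgx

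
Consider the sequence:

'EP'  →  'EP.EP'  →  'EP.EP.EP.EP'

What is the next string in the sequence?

Each string is two copies of the previous one joined by '.'.
Doubling EP.EP.EP.EP with '.' between the halves:

EP.EP.EP.EP.EP.EP.EP.EP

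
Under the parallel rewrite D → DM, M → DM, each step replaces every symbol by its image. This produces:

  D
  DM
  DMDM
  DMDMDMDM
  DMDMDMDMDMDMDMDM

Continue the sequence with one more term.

DMDMDMDMDMDMDMDMDMDMDMDMDMDMDMDM

φ(DMDMDMDMDMDMDMDM) expands symbol-by-symbol to DM DM DM DM DM DM DM DM DM DM DM DM DM DM DM DM; joining the 16 pieces gives the next term.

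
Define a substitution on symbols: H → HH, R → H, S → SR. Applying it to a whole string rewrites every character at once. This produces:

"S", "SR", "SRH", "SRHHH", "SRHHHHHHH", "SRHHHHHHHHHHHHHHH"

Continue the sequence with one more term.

Applying the rule to each of the 17 symbols of SRHHHHHHHHHHHHHHH gives the pieces SR H HH HH HH HH HH HH HH HH HH HH HH HH HH HH HH, which concatenate to the answer.

SRHHHHHHHHHHHHHHHHHHHHHHHHHHHHHHH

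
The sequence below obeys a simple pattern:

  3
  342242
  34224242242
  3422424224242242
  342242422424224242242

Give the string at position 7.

3422424224242242422424224242242

Every step adds 42242 to the end: s(k+1) = s(k)·42242.
From 342242422424224242242, 2 further steps: 342242422424224242242 → 34224242242422424224242242 → (answer).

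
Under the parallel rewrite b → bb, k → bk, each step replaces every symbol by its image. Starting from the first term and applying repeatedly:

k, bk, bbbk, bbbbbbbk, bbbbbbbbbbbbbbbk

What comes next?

Replace each of the 16 characters of bbbbbbbbbbbbbbbk in place — bb bb bb bb bb bb bb bb bb bb bb bb bb bb bb bk — and concatenate.

bbbbbbbbbbbbbbbbbbbbbbbbbbbbbbbk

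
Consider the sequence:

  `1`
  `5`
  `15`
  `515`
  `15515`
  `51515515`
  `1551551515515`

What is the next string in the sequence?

From term 3 onward, concatenate the second-to-last term with the last: 1·5 = 15, 5·15 = 515, …
The next term joins 51515515 and 1551551515515.

515155151551551515515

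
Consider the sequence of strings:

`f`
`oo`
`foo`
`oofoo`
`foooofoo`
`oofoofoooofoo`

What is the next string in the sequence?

From term 3 onward, concatenate the second-to-last term with the last: f·oo = foo, oo·foo = oofoo, …
The next term joins foooofoo and oofoofoooofoo.

foooofoooofoofoooofoo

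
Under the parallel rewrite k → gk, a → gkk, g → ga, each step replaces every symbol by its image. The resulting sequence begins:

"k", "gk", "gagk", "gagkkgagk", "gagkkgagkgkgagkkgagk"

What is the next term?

Rewriting the 20 symbols of gagkkgagkgkgagkkgagk one by one yields ga gkk ga gk gk ga gkk ga gk ga gk ga gkk ga gk gk ga gkk ga gk; concatenated:

gagkkgagkgkgagkkgagkgagkgagkkgagkgkgagkkgagk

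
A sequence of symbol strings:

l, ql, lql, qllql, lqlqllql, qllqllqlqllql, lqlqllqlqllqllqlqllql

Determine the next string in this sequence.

qllqllqlqllqllqlqllqlqllqllqlqllql

From term 3 onward, concatenate the second-to-last term with the last: l·ql = lql, ql·lql = qllql, …
The next term joins qllqllqlqllql and lqlqllqlqllqllqlqllql.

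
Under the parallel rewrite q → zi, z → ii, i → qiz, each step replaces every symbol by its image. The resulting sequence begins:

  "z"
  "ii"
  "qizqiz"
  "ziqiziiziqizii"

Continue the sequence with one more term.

iiqizziqiziiqizqiziiqizziqiziiqizqiz

Applying the rule to each of the 14 symbols of ziqiziiziqizii gives the pieces ii qiz zi qiz ii qiz qiz ii qiz zi qiz ii qiz qiz, which concatenate to the answer.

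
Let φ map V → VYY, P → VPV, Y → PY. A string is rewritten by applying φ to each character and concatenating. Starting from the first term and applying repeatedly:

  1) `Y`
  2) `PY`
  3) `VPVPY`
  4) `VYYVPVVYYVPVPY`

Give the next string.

VYYPYPYVYYVPVVYYVYYPYPYVYYVPVVYYVPVPY

Applying the rule to each of the 14 symbols of VYYVPVVYYVPVPY gives the pieces VYY PY PY VYY VPV VYY VYY PY PY VYY VPV VYY VPV PY, which concatenate to the answer.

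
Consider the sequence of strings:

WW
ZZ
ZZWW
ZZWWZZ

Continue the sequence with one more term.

Each term (from the third on) is the previous term followed by the one before it: term 3 = ZZ·WW = ZZWW.
The next term joins ZZWWZZ and ZZWW.

ZZWWZZZZWW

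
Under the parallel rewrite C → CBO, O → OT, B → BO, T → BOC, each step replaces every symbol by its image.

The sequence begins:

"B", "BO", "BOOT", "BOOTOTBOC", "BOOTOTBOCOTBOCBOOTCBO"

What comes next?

BOOTOTBOCOTBOCBOOTCBOOTBOCBOOTCBOBOOTOTBOCCBOBOOT

φ(BOOTOTBOCOTBOCBOOTCBO) expands symbol-by-symbol to BO OT OT BOC OT BOC BO OT CBO OT BOC BO OT CBO BO OT OT BOC CBO BO OT; joining the 21 pieces gives the next term.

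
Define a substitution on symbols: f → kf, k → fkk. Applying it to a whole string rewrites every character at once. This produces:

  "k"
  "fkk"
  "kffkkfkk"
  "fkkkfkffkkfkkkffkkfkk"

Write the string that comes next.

Rewriting the 21 symbols of fkkkfkffkkfkkkffkkfkk one by one yields kf fkk fkk fkk kf fkk kf kf fkk fkk kf fkk fkk fkk kf kf fkk fkk kf fkk fkk; concatenated:

kffkkfkkfkkkffkkkfkffkkfkkkffkkfkkfkkkfkffkkfkkkffkkfkk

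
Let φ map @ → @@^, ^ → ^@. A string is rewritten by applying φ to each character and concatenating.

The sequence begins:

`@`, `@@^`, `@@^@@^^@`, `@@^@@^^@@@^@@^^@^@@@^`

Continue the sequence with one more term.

φ(@@^@@^^@@@^@@^^@^@@@^) expands symbol-by-symbol to @@^ @@^ ^@ @@^ @@^ ^@ ^@ @@^ @@^ @@^ ^@ @@^ @@^ ^@ ^@ @@^ ^@ @@^ @@^ @@^ ^@; joining the 21 pieces gives the next term.

@@^@@^^@@@^@@^^@^@@@^@@^@@^^@@@^@@^^@^@@@^^@@@^@@^@@^^@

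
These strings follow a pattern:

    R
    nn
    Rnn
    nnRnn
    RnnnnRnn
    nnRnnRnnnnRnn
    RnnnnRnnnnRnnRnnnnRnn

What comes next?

Each term (from the third on) is the two preceding terms concatenated in order: term 3 = R·nn = Rnn.
The next term joins nnRnnRnnnnRnn and RnnnnRnnnnRnnRnnnnRnn.

nnRnnRnnnnRnnRnnnnRnnnnRnnRnnnnRnn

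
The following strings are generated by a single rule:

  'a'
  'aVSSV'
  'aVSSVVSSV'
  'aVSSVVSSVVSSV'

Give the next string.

The strings grow by a fixed suffix VSSV each time.
Applying this once more to aVSSVVSSVVSSV:

aVSSVVSSVVSSVVSSV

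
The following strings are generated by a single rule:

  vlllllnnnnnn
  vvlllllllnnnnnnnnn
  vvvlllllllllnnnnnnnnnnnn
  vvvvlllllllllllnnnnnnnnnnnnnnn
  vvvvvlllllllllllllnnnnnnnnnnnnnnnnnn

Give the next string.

vvvvvvlllllllllllllllnnnnnnnnnnnnnnnnnnnnn

Each string has the form v^{n-1} l^{2n+1} n^{3n}, where the shown terms are n = 2, 3, 4, 5, 6.
Setting n = 7 gives 6, 15, 21 characters in each block.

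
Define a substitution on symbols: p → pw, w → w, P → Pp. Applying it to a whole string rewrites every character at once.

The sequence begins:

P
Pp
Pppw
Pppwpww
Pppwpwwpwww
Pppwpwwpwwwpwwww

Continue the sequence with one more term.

Replace each of the 16 characters of Pppwpwwpwwwpwwww in place — Pp pw pw w pw w w pw w w w pw w w w w — and concatenate.

Pppwpwwpwwwpwwwwpwwwww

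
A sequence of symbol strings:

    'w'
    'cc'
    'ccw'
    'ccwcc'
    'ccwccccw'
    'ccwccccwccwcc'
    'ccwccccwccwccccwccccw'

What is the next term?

This is a Fibonacci-style word recurrence s(k) = s(k−1)·s(k−2): e.g. cc·w = ccw.
Continuing: ccwccccwccwccccwccccw · ccwccccwccwcc gives term 8.

ccwccccwccwccccwccccwccwccccwccwcc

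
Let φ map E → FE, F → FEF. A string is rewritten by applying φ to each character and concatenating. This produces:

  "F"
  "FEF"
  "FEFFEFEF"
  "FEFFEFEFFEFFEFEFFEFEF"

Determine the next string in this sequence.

Applying the rule to each of the 21 symbols of FEFFEFEFFEFFEFEFFEFEF gives the pieces FEF FE FEF FEF FE FEF FE FEF FEF FE FEF FEF FE FEF FE FEF FEF FE FEF FE FEF, which concatenate to the answer.

FEFFEFEFFEFFEFEFFEFEFFEFFEFEFFEFFEFEFFEFEFFEFFEFEFFEFEF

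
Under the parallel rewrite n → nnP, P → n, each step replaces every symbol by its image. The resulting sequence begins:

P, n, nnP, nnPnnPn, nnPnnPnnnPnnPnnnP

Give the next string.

Replace each of the 17 characters of nnPnnPnnnPnnPnnnP in place — nnP nnP n nnP nnP n nnP nnP nnP n nnP nnP n nnP nnP nnP n — and concatenate.

nnPnnPnnnPnnPnnnPnnPnnPnnnPnnPnnnPnnPnnPn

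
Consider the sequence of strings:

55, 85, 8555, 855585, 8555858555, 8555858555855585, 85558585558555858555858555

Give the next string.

Each term (from the third on) is the previous term followed by the one before it: term 3 = 85·55 = 8555.
The next term joins 85558585558555858555858555 and 8555858555855585.

855585855585558585558585558555858555855585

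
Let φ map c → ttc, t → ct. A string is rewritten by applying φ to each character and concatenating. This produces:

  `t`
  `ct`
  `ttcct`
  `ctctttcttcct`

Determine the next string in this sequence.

Apply φ to ctctttcttcct symbol by symbol: c→ttc, t→ct, c→ttc, t→ct, t→ct, t→ct, c→ttc, t→ct, t→ct, c→ttc, c→ttc, t→ct; joined: ttc ct ttc ct ct ct ttc ct ct ttc ttc ct.

ttcctttcctctctttcctctttcttcct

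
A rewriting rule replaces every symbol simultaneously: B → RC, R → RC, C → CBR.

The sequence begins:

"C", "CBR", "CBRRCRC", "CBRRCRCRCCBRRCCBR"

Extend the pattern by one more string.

Replace each of the 17 characters of CBRRCRCRCCBRRCCBR in place — CBR RC RC RC CBR RC CBR RC CBR CBR RC RC RC CBR CBR RC RC — and concatenate.

CBRRCRCRCCBRRCCBRRCCBRCBRRCRCRCCBRCBRRCRC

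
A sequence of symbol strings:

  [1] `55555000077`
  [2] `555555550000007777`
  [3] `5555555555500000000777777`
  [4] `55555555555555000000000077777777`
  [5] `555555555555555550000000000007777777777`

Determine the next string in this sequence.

5555555555555555555500000000000000777777777777

Term n consists of 3n+2 5's, followed by 2n+2 0's, followed by 2n 7's (n = 1, 2, …).
Setting n = 6 gives 20, 14, 12 characters in each block.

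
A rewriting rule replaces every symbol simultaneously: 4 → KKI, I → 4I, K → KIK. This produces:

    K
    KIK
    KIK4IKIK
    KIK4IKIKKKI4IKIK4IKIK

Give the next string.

Replace each of the 21 characters of KIK4IKIKKKI4IKIK4IKIK in place — KIK 4I KIK KKI 4I KIK 4I KIK KIK KIK 4I KKI 4I KIK 4I KIK KKI 4I KIK 4I KIK — and concatenate.

KIK4IKIKKKI4IKIK4IKIKKIKKIK4IKKI4IKIK4IKIKKKI4IKIK4IKIK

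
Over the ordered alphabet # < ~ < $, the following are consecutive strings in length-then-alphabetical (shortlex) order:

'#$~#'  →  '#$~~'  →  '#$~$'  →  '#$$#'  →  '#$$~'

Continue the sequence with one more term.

Treat #$$~ as a base-3 numeral over the given alphabet and add one, carrying through any trailing $'s.

#$$$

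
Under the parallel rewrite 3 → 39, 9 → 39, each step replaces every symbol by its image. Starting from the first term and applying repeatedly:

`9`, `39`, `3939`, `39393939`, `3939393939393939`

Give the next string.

39393939393939393939393939393939

Replace each of the 16 characters of 3939393939393939 in place — 39 39 39 39 39 39 39 39 39 39 39 39 39 39 39 39 — and concatenate.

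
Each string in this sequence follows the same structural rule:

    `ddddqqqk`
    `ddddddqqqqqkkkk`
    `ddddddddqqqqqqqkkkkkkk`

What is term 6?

ddddddddddddddqqqqqqqqqqqqqkkkkkkkkkkkkkkkk

Term n consists of 2n+2 d's, followed by 2n+1 q's, followed by 3n-2 k's (n = 1, 2, …).
For term 6, n = 6, so the run lengths are 14, 13, 16.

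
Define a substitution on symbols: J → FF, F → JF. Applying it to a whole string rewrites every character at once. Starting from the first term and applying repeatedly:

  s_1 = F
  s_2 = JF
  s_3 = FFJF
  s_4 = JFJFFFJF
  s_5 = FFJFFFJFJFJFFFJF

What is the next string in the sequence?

Rewriting the 16 symbols of FFJFFFJFJFJFFFJF one by one yields JF JF FF JF JF JF FF JF FF JF FF JF JF JF FF JF; concatenated:

JFJFFFJFJFJFFFJFFFJFFFJFJFJFFFJF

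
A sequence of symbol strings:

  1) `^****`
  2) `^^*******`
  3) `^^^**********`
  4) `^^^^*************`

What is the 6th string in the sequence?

^^^^^^*******************

Reading off run lengths: ^ runs 1, 2, 3, 4; * runs 4, 7, 10, 13 — each is linear in n (n = 1, 2, …).
At n = 6 the blocks have lengths 6, 19.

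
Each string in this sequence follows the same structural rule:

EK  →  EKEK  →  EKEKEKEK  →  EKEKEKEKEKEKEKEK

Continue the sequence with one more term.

EKEKEKEKEKEKEKEKEKEKEKEKEKEKEKEK

s(k+1) = s(k)·s(k) — each term doubles the last.
One more doubling of EKEKEKEKEKEKEKEK gives the answer.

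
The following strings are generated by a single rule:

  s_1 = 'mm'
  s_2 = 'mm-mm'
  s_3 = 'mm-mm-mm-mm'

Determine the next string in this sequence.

mm-mm-mm-mm-mm-mm-mm-mm

Each string is two copies of the previous one joined by '-'.
So the next term is two copies of mm-mm-mm-mm with '-' between the halves.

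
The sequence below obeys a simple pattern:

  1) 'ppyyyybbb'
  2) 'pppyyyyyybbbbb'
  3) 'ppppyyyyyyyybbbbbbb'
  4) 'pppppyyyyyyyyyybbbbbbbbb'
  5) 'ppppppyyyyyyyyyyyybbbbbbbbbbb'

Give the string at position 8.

Term n consists of n+1 p's, followed by 2n+2 y's, followed by 2n+1 b's (n = 1, 2, …).
At n = 8 the blocks have lengths 9, 18, 17.

pppppppppyyyyyyyyyyyyyyyyyybbbbbbbbbbbbbbbbb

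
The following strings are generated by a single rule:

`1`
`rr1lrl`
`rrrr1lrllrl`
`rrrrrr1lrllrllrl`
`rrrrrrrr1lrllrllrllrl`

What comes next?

Every step adds rr to the front and lrl to the end of the previous string.
So the next term is rr·rrrrrrrr1lrllrllrllrl·lrl.

rrrrrrrrrr1lrllrllrllrllrl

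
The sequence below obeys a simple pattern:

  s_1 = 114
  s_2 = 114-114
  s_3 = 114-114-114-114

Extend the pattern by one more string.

114-114-114-114-114-114-114-114

Every step duplicates the string with '-' between the halves.
One more doubling of 114-114-114-114 gives the answer.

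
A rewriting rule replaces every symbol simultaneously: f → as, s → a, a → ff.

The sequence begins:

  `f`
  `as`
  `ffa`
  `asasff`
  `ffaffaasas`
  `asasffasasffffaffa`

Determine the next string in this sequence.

ffaffaasasffaffaasasasasffasasff

Replace each of the 18 characters of asasffasasffffaffa in place — ff a ff a as as ff a ff a as as as as ff as as ff — and concatenate.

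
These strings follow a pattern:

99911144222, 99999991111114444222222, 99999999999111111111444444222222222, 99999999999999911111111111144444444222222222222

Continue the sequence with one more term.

Each string has the form 9^{4n-1} 1^{3n} 4^{2n} 2^{3n} (n = 1, 2, …).
At n = 5 the blocks have lengths 19, 15, 10, 15.

99999999999999999991111111111111114444444444222222222222222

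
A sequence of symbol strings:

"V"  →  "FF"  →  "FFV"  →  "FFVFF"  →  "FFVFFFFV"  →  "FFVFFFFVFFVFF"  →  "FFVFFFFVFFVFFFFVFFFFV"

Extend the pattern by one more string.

From term 3 onward, concatenate the last term with the second-to-last: FF·V = FFV, FFV·FF = FFVFF, …
Continuing: FFVFFFFVFFVFFFFVFFFFV · FFVFFFFVFFVFF gives term 8.

FFVFFFFVFFVFFFFVFFFFVFFVFFFFVFFVFF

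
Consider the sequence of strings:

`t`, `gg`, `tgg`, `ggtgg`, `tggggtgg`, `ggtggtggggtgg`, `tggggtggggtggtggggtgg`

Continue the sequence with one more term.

ggtggtggggtggtggggtggggtggtggggtgg

From term 3 onward, concatenate the second-to-last term with the last: t·gg = tgg, gg·tgg = ggtgg, …
Continuing: ggtggtggggtgg · tggggtggggtggtggggtgg gives term 8.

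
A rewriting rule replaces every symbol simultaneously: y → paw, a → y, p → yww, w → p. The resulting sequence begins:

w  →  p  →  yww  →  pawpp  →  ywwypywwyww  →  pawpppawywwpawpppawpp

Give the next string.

φ(pawpppawywwpawpppawpp) expands symbol-by-symbol to yww y p yww yww yww y p paw p p yww y p yww yww yww y p yww yww; joining the 21 pieces gives the next term.

ywwypywwywwywwyppawppywwypywwywwywwypywwyww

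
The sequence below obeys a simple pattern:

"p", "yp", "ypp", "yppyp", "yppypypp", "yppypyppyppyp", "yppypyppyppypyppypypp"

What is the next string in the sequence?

This is a Fibonacci-style word recurrence s(k) = s(k−1)·s(k−2): e.g. yp·p = ypp.
So term 8 is yppypyppyppypyppypypp·yppypyppyppyp.

yppypyppyppypyppypyppyppypyppyppyp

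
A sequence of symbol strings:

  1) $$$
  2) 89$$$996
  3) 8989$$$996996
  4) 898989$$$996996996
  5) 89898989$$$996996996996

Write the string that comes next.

s(k+1) = 89·s(k)·996, so each term gains 89 as a prefix and 996 as a suffix.
Applying this once more to 89898989$$$996996996996:

8989898989$$$996996996996996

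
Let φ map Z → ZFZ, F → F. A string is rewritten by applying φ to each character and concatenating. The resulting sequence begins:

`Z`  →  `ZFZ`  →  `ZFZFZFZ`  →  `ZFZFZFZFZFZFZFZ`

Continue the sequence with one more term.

Rewriting the 15 symbols of ZFZFZFZFZFZFZFZ one by one yields ZFZ F ZFZ F ZFZ F ZFZ F ZFZ F ZFZ F ZFZ F ZFZ; concatenated:

ZFZFZFZFZFZFZFZFZFZFZFZFZFZFZFZ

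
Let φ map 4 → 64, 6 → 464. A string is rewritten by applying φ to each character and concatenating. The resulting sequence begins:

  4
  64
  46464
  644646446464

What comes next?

46464644646446464644646446464

Expanding 644646446464: 6→464, 4→64, 4→64, 6→464, 4→64, 6→464, 4→64, 4→64, 6→464, 4→64, 6→464, 4→64. Concatenated: 464 64 64 464 64 464 64 64 464 64 464 64.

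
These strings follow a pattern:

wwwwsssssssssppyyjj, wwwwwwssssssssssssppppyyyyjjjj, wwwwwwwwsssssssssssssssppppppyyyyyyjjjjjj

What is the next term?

wwwwwwwwwwssssssssssssssssssppppppppyyyyyyyyjjjjjjjj

The n-th term is 2n w's then 3n+3 s's then 2n-2 p's then 2n-2 y's then 2n-2 j's, where the shown terms are n = 2, 3, 4.
For the next term, n = 5, so the run lengths are 10, 18, 8, 8, 8.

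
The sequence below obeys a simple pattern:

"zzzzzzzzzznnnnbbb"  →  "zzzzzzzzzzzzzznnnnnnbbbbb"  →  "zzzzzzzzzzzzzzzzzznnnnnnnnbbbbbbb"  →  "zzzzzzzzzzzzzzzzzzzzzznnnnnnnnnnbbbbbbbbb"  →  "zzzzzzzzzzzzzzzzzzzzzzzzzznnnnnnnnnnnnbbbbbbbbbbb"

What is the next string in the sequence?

Term n consists of 4n+2 z's, followed by 2n n's, followed by 2n-1 b's, where the shown terms are n = 2, 3, 4, 5, 6.
Setting n = 7 gives 30, 14, 13 characters in each block.

zzzzzzzzzzzzzzzzzzzzzzzzzzzzzznnnnnnnnnnnnnnbbbbbbbbbbbbb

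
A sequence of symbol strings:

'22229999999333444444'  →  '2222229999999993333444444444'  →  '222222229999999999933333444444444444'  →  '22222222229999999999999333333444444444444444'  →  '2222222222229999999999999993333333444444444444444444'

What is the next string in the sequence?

Reading off run lengths: 2 runs 4, 6, 8, 10, 12; 9 runs 7, 9, 11, 13, 15; 3 runs 3, 4, 5, 6, 7; 4 runs 6, 9, 12, 15, 18 — each is linear in n, where the shown terms are n = 2, 3, 4, 5, 6.
Setting n = 7 gives 14, 17, 8, 21 characters in each block.

222222222222229999999999999999933333333444444444444444444444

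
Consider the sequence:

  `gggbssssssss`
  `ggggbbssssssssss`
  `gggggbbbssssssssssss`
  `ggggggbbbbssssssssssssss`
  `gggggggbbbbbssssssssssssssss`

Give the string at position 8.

ggggggggggbbbbbbbbssssssssssssssssssssss

The n-th term is n g's then n-2 b's then 2n+2 s's, where the shown terms are n = 3, 4, 5, 6, 7.
At n = 10 the blocks have lengths 10, 8, 22.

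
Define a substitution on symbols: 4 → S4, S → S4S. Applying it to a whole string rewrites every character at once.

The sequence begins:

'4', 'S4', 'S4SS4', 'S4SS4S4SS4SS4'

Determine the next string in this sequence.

Rewriting the 13 symbols of S4SS4S4SS4SS4 one by one yields S4S S4 S4S S4S S4 S4S S4 S4S S4S S4 S4S S4S S4; concatenated:

S4SS4S4SS4SS4S4SS4S4SS4SS4S4SS4SS4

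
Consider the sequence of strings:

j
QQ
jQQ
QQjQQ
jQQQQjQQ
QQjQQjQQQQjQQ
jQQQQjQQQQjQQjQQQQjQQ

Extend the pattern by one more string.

QQjQQjQQQQjQQjQQQQjQQQQjQQjQQQQjQQ

From term 3 onward, concatenate the second-to-last term with the last: j·QQ = jQQ, QQ·jQQ = QQjQQ, …
The next term joins QQjQQjQQQQjQQ and jQQQQjQQQQjQQjQQQQjQQ.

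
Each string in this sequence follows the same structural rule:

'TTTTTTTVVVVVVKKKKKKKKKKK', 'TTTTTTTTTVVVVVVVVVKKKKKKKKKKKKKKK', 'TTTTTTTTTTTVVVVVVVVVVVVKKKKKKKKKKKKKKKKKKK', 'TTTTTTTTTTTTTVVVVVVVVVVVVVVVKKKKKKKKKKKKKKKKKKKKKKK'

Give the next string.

Term n consists of 2n+3 T's, followed by 3n V's, followed by 4n+3 K's, where the shown terms are n = 2, 3, 4, 5.
At n = 6 the blocks have lengths 15, 18, 27.

TTTTTTTTTTTTTTTVVVVVVVVVVVVVVVVVVKKKKKKKKKKKKKKKKKKKKKKKKKKK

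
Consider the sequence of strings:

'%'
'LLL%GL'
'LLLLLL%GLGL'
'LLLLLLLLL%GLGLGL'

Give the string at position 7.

Every step adds LLL to the front and GL to the end of the previous string.
From LLLLLLLLL%GLGLGL, 3 further steps: LLLLLLLLL%GLGLGL → LLLLLLLLLLLL%GLGLGLGL → LLLLLLLLLLLLLLL%GLGLGLGLGL → (answer).

LLLLLLLLLLLLLLLLLL%GLGLGLGLGLGL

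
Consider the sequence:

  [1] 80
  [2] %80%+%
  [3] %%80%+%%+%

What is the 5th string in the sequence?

Every step adds % to the front and %+% to the end of the previous string.
From %%80%+%%+%, 2 further steps: %%80%+%%+% → %%%80%+%%+%%+% → (answer).

%%%%80%+%%+%%+%%+%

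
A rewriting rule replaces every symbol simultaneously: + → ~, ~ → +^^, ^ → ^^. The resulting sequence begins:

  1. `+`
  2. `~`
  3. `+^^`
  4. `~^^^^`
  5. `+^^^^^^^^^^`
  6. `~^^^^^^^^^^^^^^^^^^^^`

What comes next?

Applying the rule to each of the 21 symbols of ~^^^^^^^^^^^^^^^^^^^^ gives the pieces +^^ ^^ ^^ ^^ ^^ ^^ ^^ ^^ ^^ ^^ ^^ ^^ ^^ ^^ ^^ ^^ ^^ ^^ ^^ ^^ ^^, which concatenate to the answer.

+^^^^^^^^^^^^^^^^^^^^^^^^^^^^^^^^^^^^^^^^^^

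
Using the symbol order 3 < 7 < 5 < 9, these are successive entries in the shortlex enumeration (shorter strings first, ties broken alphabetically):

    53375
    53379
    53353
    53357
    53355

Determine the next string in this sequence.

Treat 53355 as a base-4 numeral over the given alphabet and add one, carrying through any trailing 9's.

53359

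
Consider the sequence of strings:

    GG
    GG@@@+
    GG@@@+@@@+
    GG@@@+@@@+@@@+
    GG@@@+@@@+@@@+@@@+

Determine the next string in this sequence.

Each term is the previous one with @@@+ appended.
Applying this once more to GG@@@+@@@+@@@+@@@+:

GG@@@+@@@+@@@+@@@+@@@+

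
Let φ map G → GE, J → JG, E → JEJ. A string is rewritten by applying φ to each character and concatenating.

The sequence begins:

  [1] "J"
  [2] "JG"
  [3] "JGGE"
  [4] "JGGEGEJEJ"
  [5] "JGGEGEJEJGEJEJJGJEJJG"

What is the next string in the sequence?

Replace each of the 21 characters of JGGEGEJEJGEJEJJGJEJJG in place — JG GE GE JEJ GE JEJ JG JEJ JG GE JEJ JG JEJ JG JG GE JG JEJ JG JG GE — and concatenate.

JGGEGEJEJGEJEJJGJEJJGGEJEJJGJEJJGJGGEJGJEJJGJGGE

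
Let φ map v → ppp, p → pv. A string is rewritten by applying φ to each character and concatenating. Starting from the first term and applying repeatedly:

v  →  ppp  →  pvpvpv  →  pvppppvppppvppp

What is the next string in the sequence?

Rewriting the 15 symbols of pvppppvppppvppp one by one yields pv ppp pv pv pv pv ppp pv pv pv pv ppp pv pv pv; concatenated:

pvppppvpvpvpvppppvpvpvpvppppvpvpv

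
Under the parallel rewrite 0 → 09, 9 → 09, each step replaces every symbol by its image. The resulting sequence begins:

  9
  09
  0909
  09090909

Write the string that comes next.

0909090909090909

Apply φ to 09090909 symbol by symbol: 0→09, 9→09, 0→09, 9→09, 0→09, 9→09, 0→09, 9→09; joined: 09 09 09 09 09 09 09 09.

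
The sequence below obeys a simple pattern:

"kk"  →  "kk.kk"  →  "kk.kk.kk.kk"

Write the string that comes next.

kk.kk.kk.kk.kk.kk.kk.kk

Every step duplicates the string with '.' between the halves.
So the next term is two copies of kk.kk.kk.kk with '.' between the halves.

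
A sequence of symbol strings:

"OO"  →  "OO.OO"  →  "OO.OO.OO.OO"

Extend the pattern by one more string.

Every step duplicates the string with '.' between the halves.
So the next term is two copies of OO.OO.OO.OO with '.' between the halves.

OO.OO.OO.OO.OO.OO.OO.OO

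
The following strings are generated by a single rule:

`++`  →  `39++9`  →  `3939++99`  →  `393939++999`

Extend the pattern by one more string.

s(k+1) = 39·s(k)·9, so each term gains 39 as a prefix and 9 as a suffix.
Applying this once more to 393939++999:

39393939++9999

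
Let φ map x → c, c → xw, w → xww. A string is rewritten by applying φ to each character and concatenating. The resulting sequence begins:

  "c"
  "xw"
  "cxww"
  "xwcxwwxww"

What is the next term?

cxwwxwcxwwxwwcxwwxww

Apply φ to xwcxwwxww symbol by symbol: x→c, w→xww, c→xw, x→c, w→xww, w→xww, x→c, w→xww, w→xww; joined: c xww xw c xww xww c xww xww.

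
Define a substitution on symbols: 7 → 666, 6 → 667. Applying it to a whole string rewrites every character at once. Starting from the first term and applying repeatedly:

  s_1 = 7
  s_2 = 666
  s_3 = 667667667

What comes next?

Rewriting each symbol of 667667667: 6→667, 6→667, 7→666, 6→667, 6→667, 7→666, 6→667, 6→667, 7→666, which concatenates to 667 667 666 667 667 666 667 667 666.

667667666667667666667667666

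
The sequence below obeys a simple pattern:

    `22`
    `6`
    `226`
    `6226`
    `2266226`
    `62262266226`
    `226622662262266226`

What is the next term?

Each term (from the third on) is the two preceding terms concatenated in order: term 3 = 22·6 = 226.
Continuing: 62262266226 · 226622662262266226 gives term 8.

62262266226226622662262266226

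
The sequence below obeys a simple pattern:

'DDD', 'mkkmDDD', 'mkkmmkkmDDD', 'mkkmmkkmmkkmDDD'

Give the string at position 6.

mkkmmkkmmkkmmkkmmkkmDDD

Every step adds mkkm at the front: s(k+1) = mkkm·s(k).
From mkkmmkkmmkkmDDD, 2 further steps: mkkmmkkmmkkmDDD → mkkmmkkmmkkmmkkmDDD → (answer).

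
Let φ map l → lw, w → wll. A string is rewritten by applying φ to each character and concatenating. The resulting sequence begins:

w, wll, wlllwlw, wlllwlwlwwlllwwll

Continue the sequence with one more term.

Applying the rule to each of the 17 symbols of wlllwlwlwwlllwwll gives the pieces wll lw lw lw wll lw wll lw wll wll lw lw lw wll wll lw lw, which concatenate to the answer.

wlllwlwlwwlllwwlllwwllwlllwlwlwwllwlllwlw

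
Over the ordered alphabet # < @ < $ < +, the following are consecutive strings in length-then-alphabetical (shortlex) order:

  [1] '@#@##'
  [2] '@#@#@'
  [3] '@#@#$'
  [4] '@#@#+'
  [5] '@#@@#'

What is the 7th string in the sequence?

@#@@$

Stepping forward 2 times from @#@@#: @#@@# → @#@@@, then the target.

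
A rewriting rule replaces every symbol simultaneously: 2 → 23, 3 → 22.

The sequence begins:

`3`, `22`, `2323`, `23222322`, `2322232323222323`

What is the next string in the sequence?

Rewriting the 16 symbols of 2322232323222323 one by one yields 23 22 23 23 23 22 23 22 23 22 23 23 23 22 23 22; concatenated:

23222323232223222322232323222322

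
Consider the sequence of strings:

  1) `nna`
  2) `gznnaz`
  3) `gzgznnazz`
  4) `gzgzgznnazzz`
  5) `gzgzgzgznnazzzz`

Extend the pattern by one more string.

s(k+1) = gz·s(k)·z, so each term gains gz as a prefix and z as a suffix.
So the next term is gz·gzgzgzgznnazzzz·z.

gzgzgzgzgznnazzzzz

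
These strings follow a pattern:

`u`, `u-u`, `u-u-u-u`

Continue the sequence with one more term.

u-u-u-u-u-u-u-u

s(k+1) = s(k)·-·s(k) — each term doubles the last with '-' between the halves.
So the next term is two copies of u-u-u-u with '-' between the halves.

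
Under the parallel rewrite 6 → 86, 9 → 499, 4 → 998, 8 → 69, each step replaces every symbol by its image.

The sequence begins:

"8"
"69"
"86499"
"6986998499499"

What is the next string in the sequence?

Rewriting the 13 symbols of 6986998499499 one by one yields 86 499 69 86 499 499 69 998 499 499 998 499 499; concatenated:

86499698649949969998499499998499499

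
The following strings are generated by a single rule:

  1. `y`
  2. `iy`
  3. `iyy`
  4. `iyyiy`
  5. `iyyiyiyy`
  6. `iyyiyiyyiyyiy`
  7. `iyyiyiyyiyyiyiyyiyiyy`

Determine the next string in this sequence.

This is a Fibonacci-style word recurrence s(k) = s(k−1)·s(k−2): e.g. iy·y = iyy.
Continuing: iyyiyiyyiyyiyiyyiyiyy · iyyiyiyyiyyiy gives term 8.

iyyiyiyyiyyiyiyyiyiyyiyyiyiyyiyyiy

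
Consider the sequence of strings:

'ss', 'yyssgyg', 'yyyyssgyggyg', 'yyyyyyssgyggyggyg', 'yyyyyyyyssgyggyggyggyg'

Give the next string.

Each term wraps the previous one in yy on the left and gyg on the right.
Applying this once more to yyyyyyyyssgyggyggyggyg:

yyyyyyyyyyssgyggyggyggyggyg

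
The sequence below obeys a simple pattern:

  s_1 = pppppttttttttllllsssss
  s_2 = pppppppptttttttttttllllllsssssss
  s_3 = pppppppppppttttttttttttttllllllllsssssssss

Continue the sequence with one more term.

pppppppppppppptttttttttttttttttllllllllllsssssssssss

The n-th term is 3n-1 p's then 3n+2 t's then 2n l's then 2n+1 s's, where the shown terms are n = 2, 3, 4.
At n = 5 the blocks have lengths 14, 17, 10, 11.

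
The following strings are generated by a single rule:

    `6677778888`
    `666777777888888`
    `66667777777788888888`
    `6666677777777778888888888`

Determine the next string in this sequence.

Term n consists of n 6's, followed by 2n 7's, followed by 2n 8's, where the shown terms are n = 2, 3, 4, 5.
At n = 6 the blocks have lengths 6, 12, 12.

666666777777777777888888888888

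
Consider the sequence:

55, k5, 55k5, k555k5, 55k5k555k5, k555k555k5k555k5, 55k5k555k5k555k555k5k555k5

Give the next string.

k555k555k5k555k555k5k555k5k555k555k5k555k5

From term 3 onward, concatenate the second-to-last term with the last: 55·k5 = 55k5, k5·55k5 = k555k5, …
The next term joins k555k555k5k555k5 and 55k5k555k5k555k555k5k555k5.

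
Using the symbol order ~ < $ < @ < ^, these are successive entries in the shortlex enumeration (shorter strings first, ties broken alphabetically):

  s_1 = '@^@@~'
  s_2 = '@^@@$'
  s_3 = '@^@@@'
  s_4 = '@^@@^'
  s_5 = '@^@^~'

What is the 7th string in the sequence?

Advancing 2 positions from @^@^~ through @^@^~ → @^@^$ reaches term 7.

@^@^@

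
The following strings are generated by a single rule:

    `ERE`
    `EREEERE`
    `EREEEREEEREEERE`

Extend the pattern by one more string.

EREEEREEEREEEREEEREEEREEEREEERE

Every step duplicates the string with 'E' between the halves.
One more doubling of EREEEREEEREEERE gives the answer.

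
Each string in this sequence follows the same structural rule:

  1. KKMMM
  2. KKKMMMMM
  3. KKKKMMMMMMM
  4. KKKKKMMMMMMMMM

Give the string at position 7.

Term n consists of n+1 K's, followed by 2n+1 M's (n = 1, 2, …).
Setting n = 7 gives 8, 15 characters in each block.

KKKKKKKKMMMMMMMMMMMMMMM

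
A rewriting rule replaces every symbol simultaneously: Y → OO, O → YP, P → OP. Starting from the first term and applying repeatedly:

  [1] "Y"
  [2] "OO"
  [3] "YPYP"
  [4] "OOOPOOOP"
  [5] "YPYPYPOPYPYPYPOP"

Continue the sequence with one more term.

OOOPOOOPOOOPYPOPOOOPOOOPOOOPYPOP

φ(YPYPYPOPYPYPYPOP) expands symbol-by-symbol to OO OP OO OP OO OP YP OP OO OP OO OP OO OP YP OP; joining the 16 pieces gives the next term.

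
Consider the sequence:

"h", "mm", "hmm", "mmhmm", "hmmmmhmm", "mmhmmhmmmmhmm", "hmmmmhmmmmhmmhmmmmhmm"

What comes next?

mmhmmhmmmmhmmhmmmmhmmmmhmmhmmmmhmm

This is a Fibonacci-style word recurrence s(k) = s(k−2)·s(k−1): e.g. h·mm = hmm.
So term 8 is mmhmmhmmmmhmm·hmmmmhmmmmhmmhmmmmhmm.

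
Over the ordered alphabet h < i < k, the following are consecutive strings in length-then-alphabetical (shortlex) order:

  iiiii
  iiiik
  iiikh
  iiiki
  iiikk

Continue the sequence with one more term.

iikhh

The successor of iiikk increments the rightmost position that isn't already k and resets every position after it to h.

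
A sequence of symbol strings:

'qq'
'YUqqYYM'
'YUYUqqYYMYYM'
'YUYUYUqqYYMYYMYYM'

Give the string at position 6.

YUYUYUYUYUqqYYMYYMYYMYYMYYM

Every step adds YU to the front and YYM to the end of the previous string.
From YUYUYUqqYYMYYMYYM, 2 further steps: YUYUYUqqYYMYYMYYM → YUYUYUYUqqYYMYYMYYMYYM → (answer).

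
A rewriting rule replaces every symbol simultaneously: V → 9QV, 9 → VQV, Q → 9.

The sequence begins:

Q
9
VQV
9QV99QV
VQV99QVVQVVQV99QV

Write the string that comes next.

Applying the rule to each of the 17 symbols of VQV99QVVQVVQV99QV gives the pieces 9QV 9 9QV VQV VQV 9 9QV 9QV 9 9QV 9QV 9 9QV VQV VQV 9 9QV, which concatenate to the answer.

9QV99QVVQVVQV99QV9QV99QV9QV99QVVQVVQV99QV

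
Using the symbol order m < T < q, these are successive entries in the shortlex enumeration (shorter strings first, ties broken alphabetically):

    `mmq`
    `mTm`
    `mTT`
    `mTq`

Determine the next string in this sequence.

The successor of mTq increments the rightmost position that isn't already q and resets every position after it to m.

mqm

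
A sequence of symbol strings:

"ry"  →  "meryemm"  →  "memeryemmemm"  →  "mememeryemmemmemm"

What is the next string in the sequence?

memememeryemmemmemmemm

Each term wraps the previous one in me on the left and emm on the right.
So the next term is me·mememeryemmemmemm·emm.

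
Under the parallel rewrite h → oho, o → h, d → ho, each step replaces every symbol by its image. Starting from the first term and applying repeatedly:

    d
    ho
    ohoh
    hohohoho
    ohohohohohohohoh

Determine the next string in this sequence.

Rewriting the 16 symbols of ohohohohohohohoh one by one yields h oho h oho h oho h oho h oho h oho h oho h oho; concatenated:

hohohohohohohohohohohohohohohoho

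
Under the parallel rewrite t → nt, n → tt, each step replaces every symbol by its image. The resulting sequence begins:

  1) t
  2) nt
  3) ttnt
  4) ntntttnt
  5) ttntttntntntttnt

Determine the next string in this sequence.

ntntttntntntttntttntttntntntttnt

Replace each of the 16 characters of ttntttntntntttnt in place — nt nt tt nt nt nt tt nt tt nt tt nt nt nt tt nt — and concatenate.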